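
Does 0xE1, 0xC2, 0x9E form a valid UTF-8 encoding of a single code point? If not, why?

Leading byte 0xE1 = 11100001 → 3-byte form.
Byte 2 is 0xC2 = 11000010, which is not 10xxxxxx — expected a continuation byte.

invalid (non-continuation byte where continuation expected)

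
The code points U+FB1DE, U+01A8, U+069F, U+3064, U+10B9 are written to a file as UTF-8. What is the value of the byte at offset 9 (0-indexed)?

U+FB1DE → 4-byte form F3 BB 87 9E at offsets 0–3.
U+01A8 → 2-byte form C6 A8 at offsets 4–5.
U+069F → 2-byte form DA 9F at offsets 6–7.
U+3064 → 3-byte form E3 81 A4 at offsets 8–10.
Offset 9 falls in char 4's range; it's byte 2 of E3 81 A4 = 0x81.

0x81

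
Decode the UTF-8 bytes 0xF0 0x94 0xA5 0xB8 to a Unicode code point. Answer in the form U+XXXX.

U+14978

Leading byte 0xF0 = 11110000 matches 11110xxx → 4-byte sequence.
Byte 1: 0xF0 = 11110000, payload 000 (3 bits).
Byte 2: 0x94 = 10010100 (10xxxxxx ✓), payload 010100.
Byte 3: 0xA5 = 10100101 (10xxxxxx ✓), payload 100101.
Byte 4: 0xB8 = 10111000 (10xxxxxx ✓), payload 111000.
Concatenate: 000010100100101111000 = 0x14978 (21 bits → U+14978).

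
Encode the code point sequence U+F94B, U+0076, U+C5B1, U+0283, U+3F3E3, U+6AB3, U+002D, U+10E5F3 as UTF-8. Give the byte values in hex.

EF A5 8B 76 EC 96 B1 CA 83 F0 BF 8F A3 E6 AA B3 2D F4 8E 97 B3

U+F94B: 3-byte form → EF A5 8B.
U+0076: 1-byte form → 76.
U+C5B1: 3-byte form → EC 96 B1.
U+0283: 2-byte form → CA 83.
U+3F3E3: 4-byte form → F0 BF 8F A3.
U+6AB3: 3-byte form → E6 AA B3.
U+002D: 1-byte form → 2D.
U+10E5F3: 4-byte form → F4 8E 97 B3.
Concatenated (21 bytes): EF A5 8B 76 EC 96 B1 CA 83 F0 BF 8F A3 E6 AA B3 2D F4 8E 97 B3.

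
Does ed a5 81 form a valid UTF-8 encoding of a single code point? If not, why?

invalid (encodes a surrogate (U+D800–U+DFFF))

Structurally a 3-byte sequence; payload = 0xD941.
But 0xD941 is in U+D800–U+DFFF, the surrogate range. Surrogates are not Unicode scalar values and are forbidden in UTF-8.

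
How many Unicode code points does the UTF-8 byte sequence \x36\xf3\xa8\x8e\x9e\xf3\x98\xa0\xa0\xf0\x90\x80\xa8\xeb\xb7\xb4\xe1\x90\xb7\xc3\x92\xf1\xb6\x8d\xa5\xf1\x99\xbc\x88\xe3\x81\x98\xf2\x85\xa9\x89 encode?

11

Byte at offset 0: 0x36 = 00110110 → 1-byte char (#1). Advance 1.
Byte at offset 1: 0xF3 = 11110011 → 4-byte char (#2). Advance 4.
Byte at offset 5: 0xF3 = 11110011 → 4-byte char (#3). Advance 4.
Byte at offset 9: 0xF0 = 11110000 → 4-byte char (#4). Advance 4.
Byte at offset 13: 0xEB = 11101011 → 3-byte char (#5). Advance 3.
Byte at offset 16: 0xE1 = 11100001 → 3-byte char (#6). Advance 3.
Byte at offset 19: 0xC3 = 11000011 → 2-byte char (#7). Advance 2.
Byte at offset 21: 0xF1 = 11110001 → 4-byte char (#8). Advance 4.
Byte at offset 25: 0xF1 = 11110001 → 4-byte char (#9). Advance 4.
Byte at offset 29: 0xE3 = 11100011 → 3-byte char (#10). Advance 3.
Byte at offset 32: 0xF2 = 11110010 → 4-byte char (#11). Advance 4.
Reached end at offset 36 after 11 code points.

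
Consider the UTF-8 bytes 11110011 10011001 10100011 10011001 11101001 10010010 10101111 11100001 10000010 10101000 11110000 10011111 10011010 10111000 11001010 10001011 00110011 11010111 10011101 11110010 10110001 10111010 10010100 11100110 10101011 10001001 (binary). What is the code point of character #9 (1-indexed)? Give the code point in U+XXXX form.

Offset 0: leading byte 0xF3 = 11110011 → 4-byte char #1 = F3 99 A3 99.
Offset 4: leading byte 0xE9 = 11101001 → 3-byte char #2 = E9 92 AF.
Offset 7: leading byte 0xE1 = 11100001 → 3-byte char #3 = E1 82 A8.
Offset 10: leading byte 0xF0 = 11110000 → 4-byte char #4 = F0 9F 9A B8.
Offset 14: leading byte 0xCA = 11001010 → 2-byte char #5 = CA 8B.
Offset 16: leading byte 0x33 = 00110011 → 1-byte char #6 = 33.
Offset 17: leading byte 0xD7 = 11010111 → 2-byte char #7 = D7 9D.
Offset 19: leading byte 0xF2 = 11110010 → 4-byte char #8 = F2 B1 BA 94.
Offset 23: leading byte 0xE6 = 11100110 → 3-byte char #9 = E6 AB 89.
Leading byte 0xE6 = 11100110 matches 1110xxxx → 3-byte sequence.
Byte 1: 0xE6 = 11100110, payload 0110 (4 bits).
Byte 2: 0xAB = 10101011 (10xxxxxx ✓), payload 101011.
Byte 3: 0x89 = 10001001 (10xxxxxx ✓), payload 001001.
Concatenate: 0110101011001001 = 0x6AC9 (16 bits → U+6AC9).

U+6AC9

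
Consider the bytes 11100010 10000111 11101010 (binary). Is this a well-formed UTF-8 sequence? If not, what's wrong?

Leading byte 0xE2 = 11100010 → 3-byte form.
Byte 3 is 0xEA = 11101010, which is not 10xxxxxx — expected a continuation byte.

invalid (non-continuation byte where continuation expected)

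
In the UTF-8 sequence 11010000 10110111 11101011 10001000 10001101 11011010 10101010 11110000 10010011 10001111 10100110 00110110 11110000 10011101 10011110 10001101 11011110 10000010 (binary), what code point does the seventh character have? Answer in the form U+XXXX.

U+0782

Offset 0: leading byte 0xD0 = 11010000 → 2-byte char #1 = D0 B7.
Offset 2: leading byte 0xEB = 11101011 → 3-byte char #2 = EB 88 8D.
Offset 5: leading byte 0xDA = 11011010 → 2-byte char #3 = DA AA.
Offset 7: leading byte 0xF0 = 11110000 → 4-byte char #4 = F0 93 8F A6.
Offset 11: leading byte 0x36 = 00110110 → 1-byte char #5 = 36.
Offset 12: leading byte 0xF0 = 11110000 → 4-byte char #6 = F0 9D 9E 8D.
Offset 16: leading byte 0xDE = 11011110 → 2-byte char #7 = DE 82.
Leading byte 0xDE = 11011110 matches 110xxxxx → 2-byte sequence.
Byte 1: 0xDE = 11011110, payload 11110 (5 bits).
Byte 2: 0x82 = 10000010 (10xxxxxx ✓), payload 000010.
Concatenate: 11110000010 = 0x782 (11 bits → U+0782).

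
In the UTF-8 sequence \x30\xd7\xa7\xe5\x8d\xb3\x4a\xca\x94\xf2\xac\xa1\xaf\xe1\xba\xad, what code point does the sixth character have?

Offset 0: leading byte 0x30 = 00110000 → 1-byte char #1 = 30.
Offset 1: leading byte 0xD7 = 11010111 → 2-byte char #2 = D7 A7.
Offset 3: leading byte 0xE5 = 11100101 → 3-byte char #3 = E5 8D B3.
Offset 6: leading byte 0x4A = 01001010 → 1-byte char #4 = 4A.
Offset 7: leading byte 0xCA = 11001010 → 2-byte char #5 = CA 94.
Offset 9: leading byte 0xF2 = 11110010 → 4-byte char #6 = F2 AC A1 AF.
Leading byte 0xF2 = 11110010 matches 11110xxx → 4-byte sequence.
Byte 1: 0xF2 = 11110010, payload 010 (3 bits).
Byte 2: 0xAC = 10101100 (10xxxxxx ✓), payload 101100.
Byte 3: 0xA1 = 10100001 (10xxxxxx ✓), payload 100001.
Byte 4: 0xAF = 10101111 (10xxxxxx ✓), payload 101111.
Concatenate: 010101100100001101111 = 0xAC86F (21 bits → U+AC86F).

U+AC86F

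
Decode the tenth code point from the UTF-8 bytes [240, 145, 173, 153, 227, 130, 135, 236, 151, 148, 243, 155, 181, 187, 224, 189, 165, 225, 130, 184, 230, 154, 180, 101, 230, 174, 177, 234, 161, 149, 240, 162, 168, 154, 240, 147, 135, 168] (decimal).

Offset 0: leading byte 0xF0 = 11110000 → 4-byte char #1 = F0 91 AD 99.
Offset 4: leading byte 0xE3 = 11100011 → 3-byte char #2 = E3 82 87.
Offset 7: leading byte 0xEC = 11101100 → 3-byte char #3 = EC 97 94.
Offset 10: leading byte 0xF3 = 11110011 → 4-byte char #4 = F3 9B B5 BB.
Offset 14: leading byte 0xE0 = 11100000 → 3-byte char #5 = E0 BD A5.
Offset 17: leading byte 0xE1 = 11100001 → 3-byte char #6 = E1 82 B8.
Offset 20: leading byte 0xE6 = 11100110 → 3-byte char #7 = E6 9A B4.
Offset 23: leading byte 0x65 = 01100101 → 1-byte char #8 = 65.
Offset 24: leading byte 0xE6 = 11100110 → 3-byte char #9 = E6 AE B1.
Offset 27: leading byte 0xEA = 11101010 → 3-byte char #10 = EA A1 95.
Leading byte 0xEA = 11101010 matches 1110xxxx → 3-byte sequence.
Byte 1: 0xEA = 11101010, payload 1010 (4 bits).
Byte 2: 0xA1 = 10100001 (10xxxxxx ✓), payload 100001.
Byte 3: 0x95 = 10010101 (10xxxxxx ✓), payload 010101.
Concatenate: 1010100001010101 = 0xA855 (16 bits → U+A855).

U+A855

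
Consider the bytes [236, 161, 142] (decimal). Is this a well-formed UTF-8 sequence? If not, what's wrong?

Leading byte 0xEC = 11101100 → 3-byte form.
Continuation bytes 0xA1=10100001, 0x8E=10001110 all match 10xxxxxx.
Decoded value 0xC84E is ≥ 0x800 (shortest form) and not a surrogate.

valid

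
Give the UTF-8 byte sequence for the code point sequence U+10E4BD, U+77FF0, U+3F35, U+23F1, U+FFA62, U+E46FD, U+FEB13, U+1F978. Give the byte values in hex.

F4 8E 92 BD F1 B7 BF B0 E3 BC B5 E2 8F B1 F3 BF A9 A2 F3 A4 9B BD F3 BE AC 93 F0 9F A5 B8

U+10E4BD: 4-byte form → F4 8E 92 BD.
U+77FF0: 4-byte form → F1 B7 BF B0.
U+3F35: 3-byte form → E3 BC B5.
U+23F1: 3-byte form → E2 8F B1.
U+FFA62: 4-byte form → F3 BF A9 A2.
U+E46FD: 4-byte form → F3 A4 9B BD.
U+FEB13: 4-byte form → F3 BE AC 93.
U+1F978: 4-byte form → F0 9F A5 B8.
Concatenated (30 bytes): F4 8E 92 BD F1 B7 BF B0 E3 BC B5 E2 8F B1 F3 BF A9 A2 F3 A4 9B BD F3 BE AC 93 F0 9F A5 B8.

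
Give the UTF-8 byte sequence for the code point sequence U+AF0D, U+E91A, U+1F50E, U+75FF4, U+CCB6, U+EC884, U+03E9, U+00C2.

EA BC 8D EE A4 9A F0 9F 94 8E F1 B5 BF B4 EC B2 B6 F3 AC A2 84 CF A9 C3 82

U+AF0D: 3-byte form → EA BC 8D.
U+E91A: 3-byte form → EE A4 9A.
U+1F50E: 4-byte form → F0 9F 94 8E.
U+75FF4: 4-byte form → F1 B5 BF B4.
U+CCB6: 3-byte form → EC B2 B6.
U+EC884: 4-byte form → F3 AC A2 84.
U+03E9: 2-byte form → CF A9.
U+00C2: 2-byte form → C3 82.
Concatenated (25 bytes): EA BC 8D EE A4 9A F0 9F 94 8E F1 B5 BF B4 EC B2 B6 F3 AC A2 84 CF A9 C3 82.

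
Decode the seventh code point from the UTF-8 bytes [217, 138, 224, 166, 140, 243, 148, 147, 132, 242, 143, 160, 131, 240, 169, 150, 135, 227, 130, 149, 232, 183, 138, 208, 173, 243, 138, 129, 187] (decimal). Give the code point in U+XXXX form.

Offset 0: leading byte 0xD9 = 11011001 → 2-byte char #1 = D9 8A.
Offset 2: leading byte 0xE0 = 11100000 → 3-byte char #2 = E0 A6 8C.
Offset 5: leading byte 0xF3 = 11110011 → 4-byte char #3 = F3 94 93 84.
Offset 9: leading byte 0xF2 = 11110010 → 4-byte char #4 = F2 8F A0 83.
Offset 13: leading byte 0xF0 = 11110000 → 4-byte char #5 = F0 A9 96 87.
Offset 17: leading byte 0xE3 = 11100011 → 3-byte char #6 = E3 82 95.
Offset 20: leading byte 0xE8 = 11101000 → 3-byte char #7 = E8 B7 8A.
Leading byte 0xE8 = 11101000 matches 1110xxxx → 3-byte sequence.
Byte 1: 0xE8 = 11101000, payload 1000 (4 bits).
Byte 2: 0xB7 = 10110111 (10xxxxxx ✓), payload 110111.
Byte 3: 0x8A = 10001010 (10xxxxxx ✓), payload 001010.
Concatenate: 1000110111001010 = 0x8DCA (16 bits → U+8DCA).

U+8DCA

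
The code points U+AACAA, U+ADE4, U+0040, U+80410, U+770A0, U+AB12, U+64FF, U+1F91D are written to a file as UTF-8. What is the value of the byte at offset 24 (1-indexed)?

1-indexed offset 24 is 0-indexed offset 23.
U+AACAA → 4-byte form F2 AA B2 AA at offsets 0–3.
U+ADE4 → 3-byte form EA B7 A4 at offsets 4–6.
U+0040 → 1-byte form 40 at offsets 7–7.
U+80410 → 4-byte form F2 80 90 90 at offsets 8–11.
U+770A0 → 4-byte form F1 B7 82 A0 at offsets 12–15.
U+AB12 → 3-byte form EA AC 92 at offsets 16–18.
U+64FF → 3-byte form E6 93 BF at offsets 19–21.
U+1F91D → 4-byte form F0 9F A4 9D at offsets 22–25.
Offset 23 falls in char 8's range; it's byte 2 of F0 9F A4 9D = 0x9F.

0x9F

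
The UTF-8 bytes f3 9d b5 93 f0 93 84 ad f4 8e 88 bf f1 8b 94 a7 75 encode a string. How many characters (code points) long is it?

5

Byte at offset 0: 0xF3 = 11110011 → 4-byte char (#1). Advance 4.
Byte at offset 4: 0xF0 = 11110000 → 4-byte char (#2). Advance 4.
Byte at offset 8: 0xF4 = 11110100 → 4-byte char (#3). Advance 4.
Byte at offset 12: 0xF1 = 11110001 → 4-byte char (#4). Advance 4.
Byte at offset 16: 0x75 = 01110101 → 1-byte char (#5). Advance 1.
Reached end at offset 17 after 5 code points.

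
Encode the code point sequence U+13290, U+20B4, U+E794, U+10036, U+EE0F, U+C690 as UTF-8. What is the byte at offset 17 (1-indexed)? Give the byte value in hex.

0x8F

1-indexed offset 17 is 0-indexed offset 16.
U+13290 → 4-byte form F0 93 8A 90 at offsets 0–3.
U+20B4 → 3-byte form E2 82 B4 at offsets 4–6.
U+E794 → 3-byte form EE 9E 94 at offsets 7–9.
U+10036 → 4-byte form F0 90 80 B6 at offsets 10–13.
U+EE0F → 3-byte form EE B8 8F at offsets 14–16.
Offset 16 falls in char 5's range; it's byte 3 of EE B8 8F = 0x8F.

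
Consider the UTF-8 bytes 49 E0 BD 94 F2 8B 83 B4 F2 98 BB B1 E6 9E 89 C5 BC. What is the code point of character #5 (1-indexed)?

U+6789

Offset 0: leading byte 0x49 = 01001001 → 1-byte char #1 = 49.
Offset 1: leading byte 0xE0 = 11100000 → 3-byte char #2 = E0 BD 94.
Offset 4: leading byte 0xF2 = 11110010 → 4-byte char #3 = F2 8B 83 B4.
Offset 8: leading byte 0xF2 = 11110010 → 4-byte char #4 = F2 98 BB B1.
Offset 12: leading byte 0xE6 = 11100110 → 3-byte char #5 = E6 9E 89.
Leading byte 0xE6 = 11100110 matches 1110xxxx → 3-byte sequence.
Byte 1: 0xE6 = 11100110, payload 0110 (4 bits).
Byte 2: 0x9E = 10011110 (10xxxxxx ✓), payload 011110.
Byte 3: 0x89 = 10001001 (10xxxxxx ✓), payload 001001.
Concatenate: 0110011110001001 = 0x6789 (16 bits → U+6789).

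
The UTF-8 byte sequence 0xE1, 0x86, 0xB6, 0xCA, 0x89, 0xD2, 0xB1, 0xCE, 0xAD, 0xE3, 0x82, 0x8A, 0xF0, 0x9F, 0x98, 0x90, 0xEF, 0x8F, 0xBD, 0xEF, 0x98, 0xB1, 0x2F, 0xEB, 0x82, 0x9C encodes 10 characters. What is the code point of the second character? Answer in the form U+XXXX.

U+0289

Offset 0: leading byte 0xE1 = 11100001 → 3-byte char #1 = E1 86 B6.
Offset 3: leading byte 0xCA = 11001010 → 2-byte char #2 = CA 89.
Leading byte 0xCA = 11001010 matches 110xxxxx → 2-byte sequence.
Byte 1: 0xCA = 11001010, payload 01010 (5 bits).
Byte 2: 0x89 = 10001001 (10xxxxxx ✓), payload 001001.
Concatenate: 01010001001 = 0x289 (11 bits → U+0289).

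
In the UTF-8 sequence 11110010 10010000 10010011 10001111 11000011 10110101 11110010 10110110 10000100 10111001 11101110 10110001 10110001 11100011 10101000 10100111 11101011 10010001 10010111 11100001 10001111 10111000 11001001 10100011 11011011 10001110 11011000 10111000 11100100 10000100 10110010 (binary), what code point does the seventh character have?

Offset 0: leading byte 0xF2 = 11110010 → 4-byte char #1 = F2 90 93 8F.
Offset 4: leading byte 0xC3 = 11000011 → 2-byte char #2 = C3 B5.
Offset 6: leading byte 0xF2 = 11110010 → 4-byte char #3 = F2 B6 84 B9.
Offset 10: leading byte 0xEE = 11101110 → 3-byte char #4 = EE B1 B1.
Offset 13: leading byte 0xE3 = 11100011 → 3-byte char #5 = E3 A8 A7.
Offset 16: leading byte 0xEB = 11101011 → 3-byte char #6 = EB 91 97.
Offset 19: leading byte 0xE1 = 11100001 → 3-byte char #7 = E1 8F B8.
Leading byte 0xE1 = 11100001 matches 1110xxxx → 3-byte sequence.
Byte 1: 0xE1 = 11100001, payload 0001 (4 bits).
Byte 2: 0x8F = 10001111 (10xxxxxx ✓), payload 001111.
Byte 3: 0xB8 = 10111000 (10xxxxxx ✓), payload 111000.
Concatenate: 0001001111111000 = 0x13F8 (16 bits → U+13F8).

U+13F8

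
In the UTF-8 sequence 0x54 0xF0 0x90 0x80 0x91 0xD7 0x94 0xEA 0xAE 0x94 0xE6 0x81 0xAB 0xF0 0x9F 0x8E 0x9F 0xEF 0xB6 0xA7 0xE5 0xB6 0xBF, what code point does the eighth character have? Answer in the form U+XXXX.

Offset 0: leading byte 0x54 = 01010100 → 1-byte char #1 = 54.
Offset 1: leading byte 0xF0 = 11110000 → 4-byte char #2 = F0 90 80 91.
Offset 5: leading byte 0xD7 = 11010111 → 2-byte char #3 = D7 94.
Offset 7: leading byte 0xEA = 11101010 → 3-byte char #4 = EA AE 94.
Offset 10: leading byte 0xE6 = 11100110 → 3-byte char #5 = E6 81 AB.
Offset 13: leading byte 0xF0 = 11110000 → 4-byte char #6 = F0 9F 8E 9F.
Offset 17: leading byte 0xEF = 11101111 → 3-byte char #7 = EF B6 A7.
Offset 20: leading byte 0xE5 = 11100101 → 3-byte char #8 = E5 B6 BF.
Leading byte 0xE5 = 11100101 matches 1110xxxx → 3-byte sequence.
Byte 1: 0xE5 = 11100101, payload 0101 (4 bits).
Byte 2: 0xB6 = 10110110 (10xxxxxx ✓), payload 110110.
Byte 3: 0xBF = 10111111 (10xxxxxx ✓), payload 111111.
Concatenate: 0101110110111111 = 0x5DBF (16 bits → U+5DBF).

U+5DBF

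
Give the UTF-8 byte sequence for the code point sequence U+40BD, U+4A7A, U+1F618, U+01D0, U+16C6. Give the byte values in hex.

U+40BD: 3-byte form → E4 82 BD.
U+4A7A: 3-byte form → E4 A9 BA.
U+1F618: 4-byte form → F0 9F 98 98.
U+01D0: 2-byte form → C7 90.
U+16C6: 3-byte form → E1 9B 86.
Concatenated (15 bytes): E4 82 BD E4 A9 BA F0 9F 98 98 C7 90 E1 9B 86.

E4 82 BD E4 A9 BA F0 9F 98 98 C7 90 E1 9B 86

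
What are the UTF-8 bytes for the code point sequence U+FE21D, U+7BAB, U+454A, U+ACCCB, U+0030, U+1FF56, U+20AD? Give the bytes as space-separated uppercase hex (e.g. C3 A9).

F3 BE 88 9D E7 AE AB E4 95 8A F2 AC B3 8B 30 F0 9F BD 96 E2 82 AD

U+FE21D: 4-byte form → F3 BE 88 9D.
U+7BAB: 3-byte form → E7 AE AB.
U+454A: 3-byte form → E4 95 8A.
U+ACCCB: 4-byte form → F2 AC B3 8B.
U+0030: 1-byte form → 30.
U+1FF56: 4-byte form → F0 9F BD 96.
U+20AD: 3-byte form → E2 82 AD.
Concatenated (22 bytes): F3 BE 88 9D E7 AE AB E4 95 8A F2 AC B3 8B 30 F0 9F BD 96 E2 82 AD.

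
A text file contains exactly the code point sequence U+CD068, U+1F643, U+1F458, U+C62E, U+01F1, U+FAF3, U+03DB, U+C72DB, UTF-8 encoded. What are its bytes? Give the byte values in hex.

U+CD068: 4-byte form → F3 8D 81 A8.
U+1F643: 4-byte form → F0 9F 99 83.
U+1F458: 4-byte form → F0 9F 91 98.
U+C62E: 3-byte form → EC 98 AE.
U+01F1: 2-byte form → C7 B1.
U+FAF3: 3-byte form → EF AB B3.
U+03DB: 2-byte form → CF 9B.
U+C72DB: 4-byte form → F3 87 8B 9B.
Concatenated (26 bytes): F3 8D 81 A8 F0 9F 99 83 F0 9F 91 98 EC 98 AE C7 B1 EF AB B3 CF 9B F3 87 8B 9B.

F3 8D 81 A8 F0 9F 99 83 F0 9F 91 98 EC 98 AE C7 B1 EF AB B3 CF 9B F3 87 8B 9B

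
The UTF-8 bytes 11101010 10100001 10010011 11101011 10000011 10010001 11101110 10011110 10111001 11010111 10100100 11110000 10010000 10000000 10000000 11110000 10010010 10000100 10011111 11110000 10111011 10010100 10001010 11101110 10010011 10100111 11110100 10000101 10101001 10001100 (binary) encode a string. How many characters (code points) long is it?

Byte at offset 0: 0xEA = 11101010 → 3-byte char (#1). Advance 3.
Byte at offset 3: 0xEB = 11101011 → 3-byte char (#2). Advance 3.
Byte at offset 6: 0xEE = 11101110 → 3-byte char (#3). Advance 3.
Byte at offset 9: 0xD7 = 11010111 → 2-byte char (#4). Advance 2.
Byte at offset 11: 0xF0 = 11110000 → 4-byte char (#5). Advance 4.
Byte at offset 15: 0xF0 = 11110000 → 4-byte char (#6). Advance 4.
Byte at offset 19: 0xF0 = 11110000 → 4-byte char (#7). Advance 4.
Byte at offset 23: 0xEE = 11101110 → 3-byte char (#8). Advance 3.
Byte at offset 26: 0xF4 = 11110100 → 4-byte char (#9). Advance 4.
Reached end at offset 30 after 9 code points.

9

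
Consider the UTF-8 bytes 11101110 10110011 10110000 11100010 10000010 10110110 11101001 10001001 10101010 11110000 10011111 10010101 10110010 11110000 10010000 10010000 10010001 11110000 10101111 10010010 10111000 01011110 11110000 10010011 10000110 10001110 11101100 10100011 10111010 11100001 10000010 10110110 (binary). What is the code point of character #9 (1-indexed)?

U+C8FA

Offset 0: leading byte 0xEE = 11101110 → 3-byte char #1 = EE B3 B0.
Offset 3: leading byte 0xE2 = 11100010 → 3-byte char #2 = E2 82 B6.
Offset 6: leading byte 0xE9 = 11101001 → 3-byte char #3 = E9 89 AA.
Offset 9: leading byte 0xF0 = 11110000 → 4-byte char #4 = F0 9F 95 B2.
Offset 13: leading byte 0xF0 = 11110000 → 4-byte char #5 = F0 90 90 91.
Offset 17: leading byte 0xF0 = 11110000 → 4-byte char #6 = F0 AF 92 B8.
Offset 21: leading byte 0x5E = 01011110 → 1-byte char #7 = 5E.
Offset 22: leading byte 0xF0 = 11110000 → 4-byte char #8 = F0 93 86 8E.
Offset 26: leading byte 0xEC = 11101100 → 3-byte char #9 = EC A3 BA.
Leading byte 0xEC = 11101100 matches 1110xxxx → 3-byte sequence.
Byte 1: 0xEC = 11101100, payload 1100 (4 bits).
Byte 2: 0xA3 = 10100011 (10xxxxxx ✓), payload 100011.
Byte 3: 0xBA = 10111010 (10xxxxxx ✓), payload 111010.
Concatenate: 1100100011111010 = 0xC8FA (16 bits → U+C8FA).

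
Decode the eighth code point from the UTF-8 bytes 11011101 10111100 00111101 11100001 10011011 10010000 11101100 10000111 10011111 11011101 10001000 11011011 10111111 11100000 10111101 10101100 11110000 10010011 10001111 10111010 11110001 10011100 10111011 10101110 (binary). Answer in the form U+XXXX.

Offset 0: leading byte 0xDD = 11011101 → 2-byte char #1 = DD BC.
Offset 2: leading byte 0x3D = 00111101 → 1-byte char #2 = 3D.
Offset 3: leading byte 0xE1 = 11100001 → 3-byte char #3 = E1 9B 90.
Offset 6: leading byte 0xEC = 11101100 → 3-byte char #4 = EC 87 9F.
Offset 9: leading byte 0xDD = 11011101 → 2-byte char #5 = DD 88.
Offset 11: leading byte 0xDB = 11011011 → 2-byte char #6 = DB BF.
Offset 13: leading byte 0xE0 = 11100000 → 3-byte char #7 = E0 BD AC.
Offset 16: leading byte 0xF0 = 11110000 → 4-byte char #8 = F0 93 8F BA.
Leading byte 0xF0 = 11110000 matches 11110xxx → 4-byte sequence.
Byte 1: 0xF0 = 11110000, payload 000 (3 bits).
Byte 2: 0x93 = 10010011 (10xxxxxx ✓), payload 010011.
Byte 3: 0x8F = 10001111 (10xxxxxx ✓), payload 001111.
Byte 4: 0xBA = 10111010 (10xxxxxx ✓), payload 111010.
Concatenate: 000010011001111111010 = 0x133FA (21 bits → U+133FA).

U+133FA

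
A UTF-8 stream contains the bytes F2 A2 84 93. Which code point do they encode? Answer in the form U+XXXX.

U+A2113

Leading byte 0xF2 = 11110010 matches 11110xxx → 4-byte sequence.
Byte 1: 0xF2 = 11110010, payload 010 (3 bits).
Byte 2: 0xA2 = 10100010 (10xxxxxx ✓), payload 100010.
Byte 3: 0x84 = 10000100 (10xxxxxx ✓), payload 000100.
Byte 4: 0x93 = 10010011 (10xxxxxx ✓), payload 010011.
Concatenate: 010100010000100010011 = 0xA2113 (21 bits → U+A2113).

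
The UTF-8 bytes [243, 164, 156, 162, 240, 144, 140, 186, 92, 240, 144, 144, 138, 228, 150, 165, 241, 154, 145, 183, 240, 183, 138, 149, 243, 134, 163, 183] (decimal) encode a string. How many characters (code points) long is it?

8

Byte at offset 0: 0xF3 = 11110011 → 4-byte char (#1). Advance 4.
Byte at offset 4: 0xF0 = 11110000 → 4-byte char (#2). Advance 4.
Byte at offset 8: 0x5C = 01011100 → 1-byte char (#3). Advance 1.
Byte at offset 9: 0xF0 = 11110000 → 4-byte char (#4). Advance 4.
Byte at offset 13: 0xE4 = 11100100 → 3-byte char (#5). Advance 3.
Byte at offset 16: 0xF1 = 11110001 → 4-byte char (#6). Advance 4.
Byte at offset 20: 0xF0 = 11110000 → 4-byte char (#7). Advance 4.
Byte at offset 24: 0xF3 = 11110011 → 4-byte char (#8). Advance 4.
Reached end at offset 28 after 8 code points.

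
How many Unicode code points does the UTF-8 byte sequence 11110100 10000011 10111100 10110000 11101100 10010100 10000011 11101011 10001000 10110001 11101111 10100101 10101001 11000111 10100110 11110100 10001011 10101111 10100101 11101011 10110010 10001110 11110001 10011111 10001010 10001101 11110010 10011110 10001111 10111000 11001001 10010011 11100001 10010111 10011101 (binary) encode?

Byte at offset 0: 0xF4 = 11110100 → 4-byte char (#1). Advance 4.
Byte at offset 4: 0xEC = 11101100 → 3-byte char (#2). Advance 3.
Byte at offset 7: 0xEB = 11101011 → 3-byte char (#3). Advance 3.
Byte at offset 10: 0xEF = 11101111 → 3-byte char (#4). Advance 3.
Byte at offset 13: 0xC7 = 11000111 → 2-byte char (#5). Advance 2.
Byte at offset 15: 0xF4 = 11110100 → 4-byte char (#6). Advance 4.
Byte at offset 19: 0xEB = 11101011 → 3-byte char (#7). Advance 3.
Byte at offset 22: 0xF1 = 11110001 → 4-byte char (#8). Advance 4.
Byte at offset 26: 0xF2 = 11110010 → 4-byte char (#9). Advance 4.
Byte at offset 30: 0xC9 = 11001001 → 2-byte char (#10). Advance 2.
Byte at offset 32: 0xE1 = 11100001 → 3-byte char (#11). Advance 3.
Reached end at offset 35 after 11 code points.

11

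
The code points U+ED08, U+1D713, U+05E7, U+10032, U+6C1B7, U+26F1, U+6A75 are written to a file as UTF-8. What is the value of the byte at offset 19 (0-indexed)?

U+ED08 → 3-byte form EE B4 88 at offsets 0–2.
U+1D713 → 4-byte form F0 9D 9C 93 at offsets 3–6.
U+05E7 → 2-byte form D7 A7 at offsets 7–8.
U+10032 → 4-byte form F0 90 80 B2 at offsets 9–12.
U+6C1B7 → 4-byte form F1 AC 86 B7 at offsets 13–16.
U+26F1 → 3-byte form E2 9B B1 at offsets 17–19.
Offset 19 falls in char 6's range; it's byte 3 of E2 9B B1 = 0xB1.

0xB1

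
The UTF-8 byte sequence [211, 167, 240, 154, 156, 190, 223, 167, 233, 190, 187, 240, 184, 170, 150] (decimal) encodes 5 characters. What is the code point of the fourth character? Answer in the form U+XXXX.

Offset 0: leading byte 0xD3 = 11010011 → 2-byte char #1 = D3 A7.
Offset 2: leading byte 0xF0 = 11110000 → 4-byte char #2 = F0 9A 9C BE.
Offset 6: leading byte 0xDF = 11011111 → 2-byte char #3 = DF A7.
Offset 8: leading byte 0xE9 = 11101001 → 3-byte char #4 = E9 BE BB.
Leading byte 0xE9 = 11101001 matches 1110xxxx → 3-byte sequence.
Byte 1: 0xE9 = 11101001, payload 1001 (4 bits).
Byte 2: 0xBE = 10111110 (10xxxxxx ✓), payload 111110.
Byte 3: 0xBB = 10111011 (10xxxxxx ✓), payload 111011.
Concatenate: 1001111110111011 = 0x9FBB (16 bits → U+9FBB).

U+9FBB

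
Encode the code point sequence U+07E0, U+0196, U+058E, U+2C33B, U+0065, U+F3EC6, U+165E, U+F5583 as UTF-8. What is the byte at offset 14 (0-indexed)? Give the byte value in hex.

0x86

U+07E0 → 2-byte form DF A0 at offsets 0–1.
U+0196 → 2-byte form C6 96 at offsets 2–3.
U+058E → 2-byte form D6 8E at offsets 4–5.
U+2C33B → 4-byte form F0 AC 8C BB at offsets 6–9.
U+0065 → 1-byte form 65 at offsets 10–10.
U+F3EC6 → 4-byte form F3 B3 BB 86 at offsets 11–14.
Offset 14 falls in char 6's range; it's byte 4 of F3 B3 BB 86 = 0x86.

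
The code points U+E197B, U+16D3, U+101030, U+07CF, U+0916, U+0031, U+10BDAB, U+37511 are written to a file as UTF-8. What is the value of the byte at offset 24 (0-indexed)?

U+E197B → 4-byte form F3 A1 A5 BB at offsets 0–3.
U+16D3 → 3-byte form E1 9B 93 at offsets 4–6.
U+101030 → 4-byte form F4 81 80 B0 at offsets 7–10.
U+07CF → 2-byte form DF 8F at offsets 11–12.
U+0916 → 3-byte form E0 A4 96 at offsets 13–15.
U+0031 → 1-byte form 31 at offsets 16–16.
U+10BDAB → 4-byte form F4 8B B6 AB at offsets 17–20.
U+37511 → 4-byte form F0 B7 94 91 at offsets 21–24.
Offset 24 falls in char 8's range; it's byte 4 of F0 B7 94 91 = 0x91.

0x91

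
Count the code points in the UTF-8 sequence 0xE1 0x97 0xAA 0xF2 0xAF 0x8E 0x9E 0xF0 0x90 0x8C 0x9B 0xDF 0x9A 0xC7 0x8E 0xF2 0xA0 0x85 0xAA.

6

Byte at offset 0: 0xE1 = 11100001 → 3-byte char (#1). Advance 3.
Byte at offset 3: 0xF2 = 11110010 → 4-byte char (#2). Advance 4.
Byte at offset 7: 0xF0 = 11110000 → 4-byte char (#3). Advance 4.
Byte at offset 11: 0xDF = 11011111 → 2-byte char (#4). Advance 2.
Byte at offset 13: 0xC7 = 11000111 → 2-byte char (#5). Advance 2.
Byte at offset 15: 0xF2 = 11110010 → 4-byte char (#6). Advance 4.
Reached end at offset 19 after 6 code points.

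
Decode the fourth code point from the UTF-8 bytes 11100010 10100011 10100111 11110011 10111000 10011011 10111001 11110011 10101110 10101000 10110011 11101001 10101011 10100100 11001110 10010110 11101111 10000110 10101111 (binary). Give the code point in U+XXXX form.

U+9AE4

Offset 0: leading byte 0xE2 = 11100010 → 3-byte char #1 = E2 A3 A7.
Offset 3: leading byte 0xF3 = 11110011 → 4-byte char #2 = F3 B8 9B B9.
Offset 7: leading byte 0xF3 = 11110011 → 4-byte char #3 = F3 AE A8 B3.
Offset 11: leading byte 0xE9 = 11101001 → 3-byte char #4 = E9 AB A4.
Leading byte 0xE9 = 11101001 matches 1110xxxx → 3-byte sequence.
Byte 1: 0xE9 = 11101001, payload 1001 (4 bits).
Byte 2: 0xAB = 10101011 (10xxxxxx ✓), payload 101011.
Byte 3: 0xA4 = 10100100 (10xxxxxx ✓), payload 100100.
Concatenate: 1001101011100100 = 0x9AE4 (16 bits → U+9AE4).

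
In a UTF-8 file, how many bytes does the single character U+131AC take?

U+131AC = 0x131AC. UTF-8 uses 1 byte below 0x80, 2 below 0x800, 3 below 0x10000, 4 up to 0x10FFFF. 0x131AC is in U+10000–U+10FFFF → 4 bytes.

4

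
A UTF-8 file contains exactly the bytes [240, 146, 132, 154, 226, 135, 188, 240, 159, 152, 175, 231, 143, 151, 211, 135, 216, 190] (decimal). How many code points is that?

Byte at offset 0: 0xF0 = 11110000 → 4-byte char (#1). Advance 4.
Byte at offset 4: 0xE2 = 11100010 → 3-byte char (#2). Advance 3.
Byte at offset 7: 0xF0 = 11110000 → 4-byte char (#3). Advance 4.
Byte at offset 11: 0xE7 = 11100111 → 3-byte char (#4). Advance 3.
Byte at offset 14: 0xD3 = 11010011 → 2-byte char (#5). Advance 2.
Byte at offset 16: 0xD8 = 11011000 → 2-byte char (#6). Advance 2.
Reached end at offset 18 after 6 code points.

6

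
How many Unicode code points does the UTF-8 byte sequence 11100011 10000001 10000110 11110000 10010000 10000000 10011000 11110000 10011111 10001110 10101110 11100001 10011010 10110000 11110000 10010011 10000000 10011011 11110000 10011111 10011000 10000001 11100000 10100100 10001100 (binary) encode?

Byte at offset 0: 0xE3 = 11100011 → 3-byte char (#1). Advance 3.
Byte at offset 3: 0xF0 = 11110000 → 4-byte char (#2). Advance 4.
Byte at offset 7: 0xF0 = 11110000 → 4-byte char (#3). Advance 4.
Byte at offset 11: 0xE1 = 11100001 → 3-byte char (#4). Advance 3.
Byte at offset 14: 0xF0 = 11110000 → 4-byte char (#5). Advance 4.
Byte at offset 18: 0xF0 = 11110000 → 4-byte char (#6). Advance 4.
Byte at offset 22: 0xE0 = 11100000 → 3-byte char (#7). Advance 3.
Reached end at offset 25 after 7 code points.

7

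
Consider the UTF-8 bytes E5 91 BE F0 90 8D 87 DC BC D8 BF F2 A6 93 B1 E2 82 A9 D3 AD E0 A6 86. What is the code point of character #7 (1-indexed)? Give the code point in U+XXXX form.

Offset 0: leading byte 0xE5 = 11100101 → 3-byte char #1 = E5 91 BE.
Offset 3: leading byte 0xF0 = 11110000 → 4-byte char #2 = F0 90 8D 87.
Offset 7: leading byte 0xDC = 11011100 → 2-byte char #3 = DC BC.
Offset 9: leading byte 0xD8 = 11011000 → 2-byte char #4 = D8 BF.
Offset 11: leading byte 0xF2 = 11110010 → 4-byte char #5 = F2 A6 93 B1.
Offset 15: leading byte 0xE2 = 11100010 → 3-byte char #6 = E2 82 A9.
Offset 18: leading byte 0xD3 = 11010011 → 2-byte char #7 = D3 AD.
Leading byte 0xD3 = 11010011 matches 110xxxxx → 2-byte sequence.
Byte 1: 0xD3 = 11010011, payload 10011 (5 bits).
Byte 2: 0xAD = 10101101 (10xxxxxx ✓), payload 101101.
Concatenate: 10011101101 = 0x4ED (11 bits → U+04ED).

U+04ED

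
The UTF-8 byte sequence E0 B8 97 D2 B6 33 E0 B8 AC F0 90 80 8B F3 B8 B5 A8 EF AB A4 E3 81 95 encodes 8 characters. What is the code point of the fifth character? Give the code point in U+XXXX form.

Offset 0: leading byte 0xE0 = 11100000 → 3-byte char #1 = E0 B8 97.
Offset 3: leading byte 0xD2 = 11010010 → 2-byte char #2 = D2 B6.
Offset 5: leading byte 0x33 = 00110011 → 1-byte char #3 = 33.
Offset 6: leading byte 0xE0 = 11100000 → 3-byte char #4 = E0 B8 AC.
Offset 9: leading byte 0xF0 = 11110000 → 4-byte char #5 = F0 90 80 8B.
Leading byte 0xF0 = 11110000 matches 11110xxx → 4-byte sequence.
Byte 1: 0xF0 = 11110000, payload 000 (3 bits).
Byte 2: 0x90 = 10010000 (10xxxxxx ✓), payload 010000.
Byte 3: 0x80 = 10000000 (10xxxxxx ✓), payload 000000.
Byte 4: 0x8B = 10001011 (10xxxxxx ✓), payload 001011.
Concatenate: 000010000000000001011 = 0x1000B (21 bits → U+1000B).

U+1000B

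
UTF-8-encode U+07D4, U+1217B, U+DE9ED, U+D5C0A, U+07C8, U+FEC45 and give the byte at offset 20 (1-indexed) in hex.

0x85

1-indexed offset 20 is 0-indexed offset 19.
U+07D4 → 2-byte form DF 94 at offsets 0–1.
U+1217B → 4-byte form F0 92 85 BB at offsets 2–5.
U+DE9ED → 4-byte form F3 9E A7 AD at offsets 6–9.
U+D5C0A → 4-byte form F3 95 B0 8A at offsets 10–13.
U+07C8 → 2-byte form DF 88 at offsets 14–15.
U+FEC45 → 4-byte form F3 BE B1 85 at offsets 16–19.
Offset 19 falls in char 6's range; it's byte 4 of F3 BE B1 85 = 0x85.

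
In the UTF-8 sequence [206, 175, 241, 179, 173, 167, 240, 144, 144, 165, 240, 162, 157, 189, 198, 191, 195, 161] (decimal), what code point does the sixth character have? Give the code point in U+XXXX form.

U+00E1

Offset 0: leading byte 0xCE = 11001110 → 2-byte char #1 = CE AF.
Offset 2: leading byte 0xF1 = 11110001 → 4-byte char #2 = F1 B3 AD A7.
Offset 6: leading byte 0xF0 = 11110000 → 4-byte char #3 = F0 90 90 A5.
Offset 10: leading byte 0xF0 = 11110000 → 4-byte char #4 = F0 A2 9D BD.
Offset 14: leading byte 0xC6 = 11000110 → 2-byte char #5 = C6 BF.
Offset 16: leading byte 0xC3 = 11000011 → 2-byte char #6 = C3 A1.
Leading byte 0xC3 = 11000011 matches 110xxxxx → 2-byte sequence.
Byte 1: 0xC3 = 11000011, payload 00011 (5 bits).
Byte 2: 0xA1 = 10100001 (10xxxxxx ✓), payload 100001.
Concatenate: 00011100001 = 0xE1 (11 bits → U+00E1).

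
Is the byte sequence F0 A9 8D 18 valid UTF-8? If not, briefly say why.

Leading byte 0xF0 = 11110000 → 4-byte form.
Byte 4 is 0x18 = 00011000, which is not 10xxxxxx — expected a continuation byte.

invalid (non-continuation byte where continuation expected)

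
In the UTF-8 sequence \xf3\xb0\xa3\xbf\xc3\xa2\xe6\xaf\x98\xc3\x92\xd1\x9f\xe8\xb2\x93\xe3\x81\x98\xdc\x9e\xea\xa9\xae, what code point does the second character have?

Offset 0: leading byte 0xF3 = 11110011 → 4-byte char #1 = F3 B0 A3 BF.
Offset 4: leading byte 0xC3 = 11000011 → 2-byte char #2 = C3 A2.
Leading byte 0xC3 = 11000011 matches 110xxxxx → 2-byte sequence.
Byte 1: 0xC3 = 11000011, payload 00011 (5 bits).
Byte 2: 0xA2 = 10100010 (10xxxxxx ✓), payload 100010.
Concatenate: 00011100010 = 0xE2 (11 bits → U+00E2).

U+00E2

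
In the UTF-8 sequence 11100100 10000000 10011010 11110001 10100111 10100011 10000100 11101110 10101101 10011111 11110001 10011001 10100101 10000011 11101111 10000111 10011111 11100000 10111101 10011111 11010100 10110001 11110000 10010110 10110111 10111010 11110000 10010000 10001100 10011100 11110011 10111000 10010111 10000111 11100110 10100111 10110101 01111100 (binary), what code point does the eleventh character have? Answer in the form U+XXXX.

Offset 0: leading byte 0xE4 = 11100100 → 3-byte char #1 = E4 80 9A.
Offset 3: leading byte 0xF1 = 11110001 → 4-byte char #2 = F1 A7 A3 84.
Offset 7: leading byte 0xEE = 11101110 → 3-byte char #3 = EE AD 9F.
Offset 10: leading byte 0xF1 = 11110001 → 4-byte char #4 = F1 99 A5 83.
Offset 14: leading byte 0xEF = 11101111 → 3-byte char #5 = EF 87 9F.
Offset 17: leading byte 0xE0 = 11100000 → 3-byte char #6 = E0 BD 9F.
Offset 20: leading byte 0xD4 = 11010100 → 2-byte char #7 = D4 B1.
Offset 22: leading byte 0xF0 = 11110000 → 4-byte char #8 = F0 96 B7 BA.
Offset 26: leading byte 0xF0 = 11110000 → 4-byte char #9 = F0 90 8C 9C.
Offset 30: leading byte 0xF3 = 11110011 → 4-byte char #10 = F3 B8 97 87.
Offset 34: leading byte 0xE6 = 11100110 → 3-byte char #11 = E6 A7 B5.
Leading byte 0xE6 = 11100110 matches 1110xxxx → 3-byte sequence.
Byte 1: 0xE6 = 11100110, payload 0110 (4 bits).
Byte 2: 0xA7 = 10100111 (10xxxxxx ✓), payload 100111.
Byte 3: 0xB5 = 10110101 (10xxxxxx ✓), payload 110101.
Concatenate: 0110100111110101 = 0x69F5 (16 bits → U+69F5).

U+69F5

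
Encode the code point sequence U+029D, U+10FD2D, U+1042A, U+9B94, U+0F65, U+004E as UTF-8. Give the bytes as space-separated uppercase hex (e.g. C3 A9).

U+029D: 2-byte form → CA 9D.
U+10FD2D: 4-byte form → F4 8F B4 AD.
U+1042A: 4-byte form → F0 90 90 AA.
U+9B94: 3-byte form → E9 AE 94.
U+0F65: 3-byte form → E0 BD A5.
U+004E: 1-byte form → 4E.
Concatenated (17 bytes): CA 9D F4 8F B4 AD F0 90 90 AA E9 AE 94 E0 BD A5 4E.

CA 9D F4 8F B4 AD F0 90 90 AA E9 AE 94 E0 BD A5 4E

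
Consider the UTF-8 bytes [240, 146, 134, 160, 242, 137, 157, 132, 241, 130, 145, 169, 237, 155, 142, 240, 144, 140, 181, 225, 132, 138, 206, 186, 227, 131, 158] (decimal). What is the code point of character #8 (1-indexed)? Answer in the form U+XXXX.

U+30DE

Offset 0: leading byte 0xF0 = 11110000 → 4-byte char #1 = F0 92 86 A0.
Offset 4: leading byte 0xF2 = 11110010 → 4-byte char #2 = F2 89 9D 84.
Offset 8: leading byte 0xF1 = 11110001 → 4-byte char #3 = F1 82 91 A9.
Offset 12: leading byte 0xED = 11101101 → 3-byte char #4 = ED 9B 8E.
Offset 15: leading byte 0xF0 = 11110000 → 4-byte char #5 = F0 90 8C B5.
Offset 19: leading byte 0xE1 = 11100001 → 3-byte char #6 = E1 84 8A.
Offset 22: leading byte 0xCE = 11001110 → 2-byte char #7 = CE BA.
Offset 24: leading byte 0xE3 = 11100011 → 3-byte char #8 = E3 83 9E.
Leading byte 0xE3 = 11100011 matches 1110xxxx → 3-byte sequence.
Byte 1: 0xE3 = 11100011, payload 0011 (4 bits).
Byte 2: 0x83 = 10000011 (10xxxxxx ✓), payload 000011.
Byte 3: 0x9E = 10011110 (10xxxxxx ✓), payload 011110.
Concatenate: 0011000011011110 = 0x30DE (16 bits → U+30DE).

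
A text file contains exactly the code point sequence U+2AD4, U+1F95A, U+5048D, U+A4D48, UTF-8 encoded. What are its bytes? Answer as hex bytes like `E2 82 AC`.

U+2AD4: 3-byte form → E2 AB 94.
U+1F95A: 4-byte form → F0 9F A5 9A.
U+5048D: 4-byte form → F1 90 92 8D.
U+A4D48: 4-byte form → F2 A4 B5 88.
Concatenated (15 bytes): E2 AB 94 F0 9F A5 9A F1 90 92 8D F2 A4 B5 88.

E2 AB 94 F0 9F A5 9A F1 90 92 8D F2 A4 B5 88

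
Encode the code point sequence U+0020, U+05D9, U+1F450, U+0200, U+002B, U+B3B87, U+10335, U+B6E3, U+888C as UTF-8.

20 D7 99 F0 9F 91 90 C8 80 2B F2 B3 AE 87 F0 90 8C B5 EB 9B A3 E8 A2 8C

U+0020: 1-byte form → 20.
U+05D9: 2-byte form → D7 99.
U+1F450: 4-byte form → F0 9F 91 90.
U+0200: 2-byte form → C8 80.
U+002B: 1-byte form → 2B.
U+B3B87: 4-byte form → F2 B3 AE 87.
U+10335: 4-byte form → F0 90 8C B5.
U+B6E3: 3-byte form → EB 9B A3.
U+888C: 3-byte form → E8 A2 8C.
Concatenated (24 bytes): 20 D7 99 F0 9F 91 90 C8 80 2B F2 B3 AE 87 F0 90 8C B5 EB 9B A3 E8 A2 8C.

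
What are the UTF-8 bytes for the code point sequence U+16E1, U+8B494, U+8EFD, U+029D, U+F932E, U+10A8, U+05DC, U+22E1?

E1 9B A1 F2 8B 92 94 E8 BB BD CA 9D F3 B9 8C AE E1 82 A8 D7 9C E2 8B A1

U+16E1: 3-byte form → E1 9B A1.
U+8B494: 4-byte form → F2 8B 92 94.
U+8EFD: 3-byte form → E8 BB BD.
U+029D: 2-byte form → CA 9D.
U+F932E: 4-byte form → F3 B9 8C AE.
U+10A8: 3-byte form → E1 82 A8.
U+05DC: 2-byte form → D7 9C.
U+22E1: 3-byte form → E2 8B A1.
Concatenated (24 bytes): E1 9B A1 F2 8B 92 94 E8 BB BD CA 9D F3 B9 8C AE E1 82 A8 D7 9C E2 8B A1.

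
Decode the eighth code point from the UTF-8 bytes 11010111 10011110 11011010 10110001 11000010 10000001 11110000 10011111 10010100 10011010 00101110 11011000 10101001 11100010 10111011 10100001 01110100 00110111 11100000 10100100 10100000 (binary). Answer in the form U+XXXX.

U+0074

Offset 0: leading byte 0xD7 = 11010111 → 2-byte char #1 = D7 9E.
Offset 2: leading byte 0xDA = 11011010 → 2-byte char #2 = DA B1.
Offset 4: leading byte 0xC2 = 11000010 → 2-byte char #3 = C2 81.
Offset 6: leading byte 0xF0 = 11110000 → 4-byte char #4 = F0 9F 94 9A.
Offset 10: leading byte 0x2E = 00101110 → 1-byte char #5 = 2E.
Offset 11: leading byte 0xD8 = 11011000 → 2-byte char #6 = D8 A9.
Offset 13: leading byte 0xE2 = 11100010 → 3-byte char #7 = E2 BB A1.
Offset 16: leading byte 0x74 = 01110100 → 1-byte char #8 = 74.
Leading byte 0x74 = 01110100 matches 0xxxxxxx → 1-byte sequence.
Byte 1: 0x74 = 01110100, payload 1110100 (7 bits).
Concatenate: 1110100 = 0x74 (7 bits → U+0074).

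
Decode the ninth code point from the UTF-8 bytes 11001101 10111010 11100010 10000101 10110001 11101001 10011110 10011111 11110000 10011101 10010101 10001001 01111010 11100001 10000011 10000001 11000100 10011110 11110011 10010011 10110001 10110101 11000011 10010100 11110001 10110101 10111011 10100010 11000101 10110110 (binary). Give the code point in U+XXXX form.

Offset 0: leading byte 0xCD = 11001101 → 2-byte char #1 = CD BA.
Offset 2: leading byte 0xE2 = 11100010 → 3-byte char #2 = E2 85 B1.
Offset 5: leading byte 0xE9 = 11101001 → 3-byte char #3 = E9 9E 9F.
Offset 8: leading byte 0xF0 = 11110000 → 4-byte char #4 = F0 9D 95 89.
Offset 12: leading byte 0x7A = 01111010 → 1-byte char #5 = 7A.
Offset 13: leading byte 0xE1 = 11100001 → 3-byte char #6 = E1 83 81.
Offset 16: leading byte 0xC4 = 11000100 → 2-byte char #7 = C4 9E.
Offset 18: leading byte 0xF3 = 11110011 → 4-byte char #8 = F3 93 B1 B5.
Offset 22: leading byte 0xC3 = 11000011 → 2-byte char #9 = C3 94.
Leading byte 0xC3 = 11000011 matches 110xxxxx → 2-byte sequence.
Byte 1: 0xC3 = 11000011, payload 00011 (5 bits).
Byte 2: 0x94 = 10010100 (10xxxxxx ✓), payload 010100.
Concatenate: 00011010100 = 0xD4 (11 bits → U+00D4).

U+00D4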